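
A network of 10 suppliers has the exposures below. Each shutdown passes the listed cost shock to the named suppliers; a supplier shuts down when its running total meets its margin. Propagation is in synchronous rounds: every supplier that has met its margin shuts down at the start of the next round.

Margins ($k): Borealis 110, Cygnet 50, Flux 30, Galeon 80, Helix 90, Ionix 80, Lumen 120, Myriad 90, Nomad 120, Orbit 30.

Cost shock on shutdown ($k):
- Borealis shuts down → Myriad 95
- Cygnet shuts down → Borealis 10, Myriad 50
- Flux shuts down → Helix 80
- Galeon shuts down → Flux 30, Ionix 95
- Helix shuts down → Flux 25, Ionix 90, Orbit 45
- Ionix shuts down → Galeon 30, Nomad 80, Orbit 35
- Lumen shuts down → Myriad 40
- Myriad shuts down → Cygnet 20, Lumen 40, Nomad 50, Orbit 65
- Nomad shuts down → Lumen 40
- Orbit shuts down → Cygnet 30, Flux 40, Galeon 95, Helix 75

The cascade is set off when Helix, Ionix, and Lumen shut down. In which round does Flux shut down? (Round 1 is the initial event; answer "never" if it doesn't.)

Round 1 — Helix, Ionix, Lumen shut down (initial).
  Flux: +25 → 25 < 30
  Galeon: +30 → 30 < 80
  Myriad: +40 → 40 < 90
  Nomad: +80 → 80 < 120
  Orbit: +45+35 → 80 ≥ 30
Round 2 — Orbit shuts down.
  Cygnet: +30 → 30 < 50
  Flux: +40 → 65 ≥ 30
  Galeon: +95 → 125 ≥ 80
Round 3 — Flux, Galeon shut down.
No further shutdowns.

3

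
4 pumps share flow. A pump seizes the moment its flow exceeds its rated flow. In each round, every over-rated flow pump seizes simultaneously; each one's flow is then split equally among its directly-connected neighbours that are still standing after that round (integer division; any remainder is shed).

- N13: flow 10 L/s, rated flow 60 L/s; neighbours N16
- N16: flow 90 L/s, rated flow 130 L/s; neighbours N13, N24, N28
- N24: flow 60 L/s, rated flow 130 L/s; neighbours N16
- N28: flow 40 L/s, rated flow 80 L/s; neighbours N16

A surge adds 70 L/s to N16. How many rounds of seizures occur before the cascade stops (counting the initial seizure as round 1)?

Round 1 — N16 at 160 > 130. N16 seizes.
  N16 sheds 160 L/s to N13, N24, N28: 53 each (1 lost).
    N13: 10+53 = 63 > 60
    N24: 60+53 = 113 ≤ 130
    N28: 40+53 = 93 > 80
Round 2 — N13, N28 seize.
  N13 sheds 63 L/s: no online neighbours, lost.
  N28 sheds 93 L/s: no online neighbours, lost.
No further seizures.

2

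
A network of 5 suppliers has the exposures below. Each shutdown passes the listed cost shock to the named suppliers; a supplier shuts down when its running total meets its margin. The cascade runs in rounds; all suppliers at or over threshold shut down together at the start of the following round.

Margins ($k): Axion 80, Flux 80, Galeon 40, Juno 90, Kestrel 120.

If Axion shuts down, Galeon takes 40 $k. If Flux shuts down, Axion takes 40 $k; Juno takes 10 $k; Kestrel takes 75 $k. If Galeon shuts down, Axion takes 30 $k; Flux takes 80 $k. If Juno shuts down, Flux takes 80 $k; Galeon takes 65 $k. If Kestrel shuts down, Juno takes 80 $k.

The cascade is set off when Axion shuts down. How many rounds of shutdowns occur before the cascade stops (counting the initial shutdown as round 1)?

Round 1 — Axion shuts down (initial).
  Galeon: +40 → 40 ≥ 40
Round 2 — Galeon shuts down.
  Flux: +80 → 80 ≥ 80
Round 3 — Flux shuts down.
  Juno: +10 → 10 < 90
  Kestrel: +75 → 75 < 120
No further shutdowns.

3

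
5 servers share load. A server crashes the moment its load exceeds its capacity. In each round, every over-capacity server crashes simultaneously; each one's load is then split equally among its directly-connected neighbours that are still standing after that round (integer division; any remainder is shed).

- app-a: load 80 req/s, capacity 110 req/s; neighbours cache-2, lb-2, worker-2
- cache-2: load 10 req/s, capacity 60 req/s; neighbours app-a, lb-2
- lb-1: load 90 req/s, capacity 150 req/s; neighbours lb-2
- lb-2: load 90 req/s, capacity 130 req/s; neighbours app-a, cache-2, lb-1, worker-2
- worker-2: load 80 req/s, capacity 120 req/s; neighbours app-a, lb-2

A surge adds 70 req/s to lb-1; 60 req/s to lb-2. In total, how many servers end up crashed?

Round 1 — lb-1 at 160 > 150; lb-2 at 150 > 130. lb-1, lb-2 crash.
  lb-1 sheds 160 req/s: no online neighbours, lost.
  lb-2 sheds 150 req/s to app-a, cache-2, worker-2: 50 each.
    app-a: 80+50 = 130 > 110
    cache-2: 10+50 = 60 ≤ 60
    worker-2: 80+50 = 130 > 120
Round 2 — app-a, worker-2 crash.
  app-a sheds 130 req/s to cache-2: 130 each.
    cache-2: 60+130 = 190 > 60
  worker-2 sheds 130 req/s: no online neighbours, lost.
Round 3 — cache-2 crashes.
  cache-2 sheds 190 req/s: no online neighbours, lost.
No further crashes.

5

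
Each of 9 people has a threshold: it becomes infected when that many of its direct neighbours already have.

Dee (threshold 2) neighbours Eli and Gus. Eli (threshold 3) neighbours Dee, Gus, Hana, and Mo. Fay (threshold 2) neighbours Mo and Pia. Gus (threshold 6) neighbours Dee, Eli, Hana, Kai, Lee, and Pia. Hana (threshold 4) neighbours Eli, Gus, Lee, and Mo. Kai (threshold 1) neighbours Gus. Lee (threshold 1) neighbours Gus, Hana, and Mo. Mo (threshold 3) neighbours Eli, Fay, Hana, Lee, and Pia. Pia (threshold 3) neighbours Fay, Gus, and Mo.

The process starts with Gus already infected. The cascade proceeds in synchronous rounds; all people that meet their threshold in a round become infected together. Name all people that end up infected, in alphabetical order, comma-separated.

Round 1 — Gus becomes infected (initial).
Round 2 — checking thresholds:
  Dee: 1 of 2 neighbours < 2, not yet.
  Eli: 1 of 4 neighbours < 3, not yet.
  Hana: 1 of 4 neighbours < 4, not yet.
  Kai: 1 of 1 neighbours ≥ 1, becomes infected.
  Lee: 1 of 3 neighbours ≥ 1, becomes infected.
  Pia: 1 of 3 neighbours < 3, not yet.
Round 3 — no new infections; cascade stops.

Gus, Kai, Lee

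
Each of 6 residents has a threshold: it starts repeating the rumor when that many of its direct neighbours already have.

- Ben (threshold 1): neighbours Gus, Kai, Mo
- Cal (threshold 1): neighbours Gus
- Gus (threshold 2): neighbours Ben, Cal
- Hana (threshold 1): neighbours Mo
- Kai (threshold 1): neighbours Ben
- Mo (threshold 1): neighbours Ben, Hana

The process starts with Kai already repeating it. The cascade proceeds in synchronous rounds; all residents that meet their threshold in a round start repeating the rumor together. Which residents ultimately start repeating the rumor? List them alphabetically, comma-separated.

Ben, Hana, Kai, Mo

Round 1 — Kai starts repeating the rumor (initial).
Round 2 — checking thresholds:
  Ben: 1 of 3 neighbours ≥ 1, starts repeating the rumor.
Round 3 — checking thresholds:
  Gus: 1 of 2 neighbours < 2, below threshold.
  Mo: 1 of 2 neighbours ≥ 1, starts repeating the rumor.
Round 4 — checking thresholds:
  Gus: 1 of 2 neighbours < 2, below threshold.
  Hana: 1 of 1 neighbours ≥ 1, starts repeating the rumor.
Round 5 — no new spreads; cascade stops.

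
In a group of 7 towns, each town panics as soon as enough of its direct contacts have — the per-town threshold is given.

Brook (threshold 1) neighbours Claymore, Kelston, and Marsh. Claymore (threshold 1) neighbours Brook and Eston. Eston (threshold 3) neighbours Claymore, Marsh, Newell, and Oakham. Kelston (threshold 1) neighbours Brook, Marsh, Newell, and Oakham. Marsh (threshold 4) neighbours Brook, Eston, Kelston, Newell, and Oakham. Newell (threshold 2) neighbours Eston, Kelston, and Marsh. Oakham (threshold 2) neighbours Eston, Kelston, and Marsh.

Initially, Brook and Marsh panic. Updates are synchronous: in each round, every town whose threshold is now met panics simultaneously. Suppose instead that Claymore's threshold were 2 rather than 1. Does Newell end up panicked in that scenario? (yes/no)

With Claymore's threshold at 2:
Round 1 — Brook, Marsh panic (initial).
Round 2 — checking thresholds:
  Claymore: 1 of 2 neighbours < 2, below threshold.
  Eston: 1 of 4 neighbours < 3, below threshold.
  Kelston: 2 of 4 neighbours ≥ 1, panics.
  Newell: 1 of 3 neighbours < 2, below threshold.
  Oakham: 1 of 3 neighbours < 2, below threshold.
Round 3 — checking thresholds:
  Claymore: 1 of 2 neighbours < 2, below threshold.
  Eston: 1 of 4 neighbours < 3, below threshold.
  Newell: 2 of 3 neighbours ≥ 2, panics.
  Oakham: 2 of 3 neighbours ≥ 2, panics.
Round 4 — checking thresholds:
  Claymore: 1 of 2 neighbours < 2, below threshold.
  Eston: 3 of 4 neighbours ≥ 3, panics.
Round 5 — checking thresholds:
  Claymore: 2 of 2 neighbours ≥ 2, panics.
Round 6 — no new panics; cascade stops.

yes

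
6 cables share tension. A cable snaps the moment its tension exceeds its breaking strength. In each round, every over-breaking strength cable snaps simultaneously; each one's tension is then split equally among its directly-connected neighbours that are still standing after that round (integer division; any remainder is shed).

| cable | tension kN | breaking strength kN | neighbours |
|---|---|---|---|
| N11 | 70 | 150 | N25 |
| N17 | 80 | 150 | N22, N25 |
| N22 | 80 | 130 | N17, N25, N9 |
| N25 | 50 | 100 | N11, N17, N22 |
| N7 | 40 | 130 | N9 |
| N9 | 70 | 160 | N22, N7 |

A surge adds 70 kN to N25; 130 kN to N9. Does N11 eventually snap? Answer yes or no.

no

Round 1 — N25 at 120 > 100; N9 at 200 > 160. N25, N9 snap.
  N25 sheds 120 kN to N11, N17, N22: 40 each.
    N11: 70+40 = 110 ≤ 150
    N17: 80+40 = 120 ≤ 150
    N22: 80+40 = 120 ≤ 130
  N9 sheds 200 kN to N22, N7: 100 each.
    N22: 120+100 = 220 > 130
    N7: 40+100 = 140 > 130
Round 2 — N22, N7 snap.
  N22 sheds 220 kN to N17: 220 each.
    N17: 120+220 = 340 > 150
  N7 sheds 140 kN: no online neighbours, lost.
Round 3 — N17 snaps.
  N17 sheds 340 kN: no online neighbours, lost.
No further breaks.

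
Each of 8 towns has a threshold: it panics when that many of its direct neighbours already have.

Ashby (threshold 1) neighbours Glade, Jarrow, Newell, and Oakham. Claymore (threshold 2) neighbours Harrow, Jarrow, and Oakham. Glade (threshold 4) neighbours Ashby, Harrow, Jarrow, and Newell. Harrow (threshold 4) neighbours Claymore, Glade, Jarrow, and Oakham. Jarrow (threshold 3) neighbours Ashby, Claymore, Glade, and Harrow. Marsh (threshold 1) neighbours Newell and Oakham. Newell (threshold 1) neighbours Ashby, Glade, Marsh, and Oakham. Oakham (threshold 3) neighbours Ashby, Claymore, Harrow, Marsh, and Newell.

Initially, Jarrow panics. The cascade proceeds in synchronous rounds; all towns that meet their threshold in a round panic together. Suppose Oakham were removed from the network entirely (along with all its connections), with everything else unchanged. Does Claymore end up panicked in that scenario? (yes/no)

no

With Oakham removed:
Round 1 — Jarrow panics (initial).
Round 2 — checking thresholds:
  Ashby: 1 of 3 neighbours ≥ 1, panics.
  Claymore: 1 of 2 neighbours < 2, below threshold.
  Glade: 1 of 4 neighbours < 4, below threshold.
  Harrow: 1 of 3 neighbours < 4, below threshold.
Round 3 — checking thresholds:
  Claymore: 1 of 2 neighbours < 2, below threshold.
  Glade: 2 of 4 neighbours < 4, below threshold.
  Harrow: 1 of 3 neighbours < 4, below threshold.
  Newell: 1 of 3 neighbours ≥ 1, panics.
Round 4 — checking thresholds:
  Claymore: 1 of 2 neighbours < 2, below threshold.
  Glade: 3 of 4 neighbours < 4, below threshold.
  Harrow: 1 of 3 neighbours < 4, below threshold.
  Marsh: 1 of 1 neighbours ≥ 1, panics.
Round 5 — no new panics; cascade stops.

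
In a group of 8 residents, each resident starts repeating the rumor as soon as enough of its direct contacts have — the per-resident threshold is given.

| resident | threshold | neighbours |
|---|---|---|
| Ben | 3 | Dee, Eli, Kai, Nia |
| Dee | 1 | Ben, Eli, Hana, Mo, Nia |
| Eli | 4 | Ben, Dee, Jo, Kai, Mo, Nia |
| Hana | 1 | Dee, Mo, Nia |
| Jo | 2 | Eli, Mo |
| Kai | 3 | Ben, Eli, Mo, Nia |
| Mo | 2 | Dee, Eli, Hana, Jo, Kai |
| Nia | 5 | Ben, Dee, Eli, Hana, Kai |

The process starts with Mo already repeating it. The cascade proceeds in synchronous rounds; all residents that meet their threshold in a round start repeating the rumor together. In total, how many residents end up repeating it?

Round 1 — Mo starts repeating the rumor (initial).
Round 2 — checking thresholds:
  Dee: 1 of 5 neighbours ≥ 1, starts repeating the rumor.
  Eli: 1 of 6 neighbours < 4, not yet.
  Hana: 1 of 3 neighbours ≥ 1, starts repeating the rumor.
  Jo: 1 of 2 neighbours < 2, not yet.
  Kai: 1 of 4 neighbours < 3, not yet.
Round 3 — no new spreads; cascade stops.

3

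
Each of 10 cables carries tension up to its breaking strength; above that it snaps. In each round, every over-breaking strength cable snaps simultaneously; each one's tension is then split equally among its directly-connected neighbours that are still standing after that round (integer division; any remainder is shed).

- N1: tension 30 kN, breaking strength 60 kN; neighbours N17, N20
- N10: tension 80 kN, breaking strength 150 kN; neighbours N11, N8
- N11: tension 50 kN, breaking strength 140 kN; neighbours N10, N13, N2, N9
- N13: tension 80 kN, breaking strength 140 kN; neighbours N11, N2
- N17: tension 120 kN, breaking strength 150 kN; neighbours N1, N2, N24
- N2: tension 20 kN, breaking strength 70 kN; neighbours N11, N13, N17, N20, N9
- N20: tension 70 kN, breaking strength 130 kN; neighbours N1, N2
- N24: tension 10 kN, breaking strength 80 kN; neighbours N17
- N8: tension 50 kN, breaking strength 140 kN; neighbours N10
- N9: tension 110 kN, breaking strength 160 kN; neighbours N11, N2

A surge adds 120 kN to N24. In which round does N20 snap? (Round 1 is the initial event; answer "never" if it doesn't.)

4

Round 1 — N24 at 130 > 80. N24 snaps.
  N24 sheds 130 kN to N17: 130 each.
    N17: 120+130 = 250 > 150
Round 2 — N17 snaps.
  N17 sheds 250 kN to N1, N2: 125 each.
    N1: 30+125 = 155 > 60
    N2: 20+125 = 145 > 70
Round 3 — N1, N2 snap.
  N1 sheds 155 kN to N20: 155 each.
    N20: 70+155 = 225 > 130
  N2 sheds 145 kN to N11, N13, N20, N9: 36 each (1 lost).
    N11: 50+36 = 86 ≤ 140
    N13: 80+36 = 116 ≤ 140
    N20: 225+36 = 261 > 130
    N9: 110+36 = 146 ≤ 160
Round 4 — N20 snaps.
  N20 sheds 261 kN: no online neighbours, lost.
No further breaks.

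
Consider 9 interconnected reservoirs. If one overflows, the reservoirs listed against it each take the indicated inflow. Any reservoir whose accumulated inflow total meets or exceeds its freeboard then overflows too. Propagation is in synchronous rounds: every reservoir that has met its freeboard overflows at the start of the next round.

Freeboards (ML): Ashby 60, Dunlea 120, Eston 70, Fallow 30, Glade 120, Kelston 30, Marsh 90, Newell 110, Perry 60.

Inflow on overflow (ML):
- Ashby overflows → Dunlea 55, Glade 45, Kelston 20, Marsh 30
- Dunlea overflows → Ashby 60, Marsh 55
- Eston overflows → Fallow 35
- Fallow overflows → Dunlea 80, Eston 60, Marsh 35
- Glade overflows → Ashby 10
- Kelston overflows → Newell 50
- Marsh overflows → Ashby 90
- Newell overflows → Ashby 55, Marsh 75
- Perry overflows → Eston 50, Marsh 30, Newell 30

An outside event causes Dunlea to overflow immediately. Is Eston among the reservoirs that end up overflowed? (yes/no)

Round 1 — Dunlea overflows (initial).
  Ashby: +60 → 60 ≥ 60
  Marsh: +55 → 55 < 90
Round 2 — Ashby overflows.
  Glade: +45 → 45 < 120
  Kelston: +20 → 20 < 30
  Marsh: +30 → 85 < 90
No further overflows.

no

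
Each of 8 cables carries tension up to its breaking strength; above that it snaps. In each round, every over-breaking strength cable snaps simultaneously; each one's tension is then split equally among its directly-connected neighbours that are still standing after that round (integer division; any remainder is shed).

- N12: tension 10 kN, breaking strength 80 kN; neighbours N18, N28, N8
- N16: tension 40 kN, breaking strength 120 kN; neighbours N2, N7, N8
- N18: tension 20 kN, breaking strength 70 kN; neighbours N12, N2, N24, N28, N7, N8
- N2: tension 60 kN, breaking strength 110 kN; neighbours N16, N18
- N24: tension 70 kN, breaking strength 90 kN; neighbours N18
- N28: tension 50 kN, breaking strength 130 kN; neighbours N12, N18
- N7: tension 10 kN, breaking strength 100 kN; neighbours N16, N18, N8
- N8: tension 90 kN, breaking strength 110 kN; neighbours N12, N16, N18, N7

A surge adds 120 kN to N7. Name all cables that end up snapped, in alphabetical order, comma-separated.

Round 1 — N7 at 130 > 100. N7 snaps.
  N7 sheds 130 kN to N16, N18, N8: 43 each (1 lost).
    N16: 40+43 = 83 ≤ 120
    N18: 20+43 = 63 ≤ 70
    N8: 90+43 = 133 > 110
Round 2 — N8 snaps.
  N8 sheds 133 kN to N12, N16, N18: 44 each (1 lost).
    N12: 10+44 = 54 ≤ 80
    N16: 83+44 = 127 > 120
    N18: 63+44 = 107 > 70
Round 3 — N16, N18 snap.
  N16 sheds 127 kN to N2: 127 each.
    N2: 60+127 = 187 > 110
  N18 sheds 107 kN to N12, N2, N24, N28: 26 each (3 lost).
    N12: 54+26 = 80 ≤ 80
    N2: 187+26 = 213 > 110
    N24: 70+26 = 96 > 90
    N28: 50+26 = 76 ≤ 130
Round 4 — N2, N24 snap.
  N2 sheds 213 kN: no online neighbours, lost.
  N24 sheds 96 kN: no online neighbours, lost.
No further breaks.

N16, N18, N2, N24, N7, N8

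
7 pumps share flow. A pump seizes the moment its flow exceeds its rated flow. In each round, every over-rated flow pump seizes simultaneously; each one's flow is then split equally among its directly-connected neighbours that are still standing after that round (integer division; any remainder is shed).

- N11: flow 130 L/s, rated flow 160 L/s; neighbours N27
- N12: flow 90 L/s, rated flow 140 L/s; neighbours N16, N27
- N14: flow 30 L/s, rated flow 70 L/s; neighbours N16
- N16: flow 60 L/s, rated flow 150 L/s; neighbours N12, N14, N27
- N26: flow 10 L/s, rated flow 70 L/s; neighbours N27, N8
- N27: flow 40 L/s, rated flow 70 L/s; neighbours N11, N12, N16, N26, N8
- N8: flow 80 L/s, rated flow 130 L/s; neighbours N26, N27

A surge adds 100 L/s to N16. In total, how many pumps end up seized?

Round 1 — N16 at 160 > 150. N16 seizes.
  N16 sheds 160 L/s to N12, N14, N27: 53 each (1 lost).
    N12: 90+53 = 143 > 140
    N14: 30+53 = 83 > 70
    N27: 40+53 = 93 > 70
Round 2 — N12, N14, N27 seize.
  N12 sheds 143 L/s: no online neighbours, lost.
  N14 sheds 83 L/s: no online neighbours, lost.
  N27 sheds 93 L/s to N11, N26, N8: 31 each.
    N11: 130+31 = 161 > 160
    N26: 10+31 = 41 ≤ 70
    N8: 80+31 = 111 ≤ 130
Round 3 — N11 seizes.
  N11 sheds 161 L/s: no online neighbours, lost.
No further seizures.

5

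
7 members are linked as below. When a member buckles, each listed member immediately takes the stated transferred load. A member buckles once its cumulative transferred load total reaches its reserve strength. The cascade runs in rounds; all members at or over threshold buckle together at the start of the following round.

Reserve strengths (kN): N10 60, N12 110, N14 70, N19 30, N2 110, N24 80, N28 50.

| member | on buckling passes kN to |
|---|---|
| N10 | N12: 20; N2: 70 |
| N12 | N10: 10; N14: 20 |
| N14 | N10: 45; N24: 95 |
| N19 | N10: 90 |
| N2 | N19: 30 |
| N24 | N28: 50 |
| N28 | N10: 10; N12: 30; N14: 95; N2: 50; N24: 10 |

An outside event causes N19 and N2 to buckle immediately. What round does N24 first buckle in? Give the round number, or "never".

never

Round 1 — N19, N2 buckle (initial).
  N10: +90 → 90 ≥ 60
Round 2 — N10 buckles.
  N12: +20 → 20 < 110
No further bucklings.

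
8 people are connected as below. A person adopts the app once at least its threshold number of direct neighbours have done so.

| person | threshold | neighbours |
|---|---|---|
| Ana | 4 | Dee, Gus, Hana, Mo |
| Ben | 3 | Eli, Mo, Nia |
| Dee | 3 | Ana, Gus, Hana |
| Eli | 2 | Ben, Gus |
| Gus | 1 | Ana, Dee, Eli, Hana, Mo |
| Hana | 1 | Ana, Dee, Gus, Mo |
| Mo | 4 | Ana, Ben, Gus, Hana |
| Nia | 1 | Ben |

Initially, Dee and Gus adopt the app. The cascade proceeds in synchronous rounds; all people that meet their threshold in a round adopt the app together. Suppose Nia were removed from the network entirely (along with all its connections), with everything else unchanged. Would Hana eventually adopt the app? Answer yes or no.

With Nia removed:
Round 1 — Dee, Gus adopt the app (initial).
Round 2 — checking thresholds:
  Ana: 2 of 4 neighbours < 4, below threshold.
  Eli: 1 of 2 neighbours < 2, below threshold.
  Hana: 2 of 4 neighbours ≥ 1, adopts the app.
  Mo: 1 of 4 neighbours < 4, below threshold.
Round 3 — no new adoptions; cascade stops.

yes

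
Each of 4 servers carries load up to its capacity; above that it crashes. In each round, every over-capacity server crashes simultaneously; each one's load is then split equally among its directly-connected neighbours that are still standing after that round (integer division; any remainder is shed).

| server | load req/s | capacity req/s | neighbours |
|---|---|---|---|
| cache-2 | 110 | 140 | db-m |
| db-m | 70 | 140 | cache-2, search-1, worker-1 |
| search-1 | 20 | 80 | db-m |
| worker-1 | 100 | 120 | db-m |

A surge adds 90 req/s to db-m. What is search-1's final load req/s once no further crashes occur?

Round 1 — db-m at 160 > 140. db-m crashes.
  db-m sheds 160 req/s to cache-2, search-1, worker-1: 53 each (1 lost).
    cache-2: 110+53 = 163 > 140
    search-1: 20+53 = 73 ≤ 80
    worker-1: 100+53 = 153 > 120
Round 2 — cache-2, worker-1 crash.
  cache-2 sheds 163 req/s: no online neighbours, lost.
  worker-1 sheds 153 req/s: no online neighbours, lost.
No further crashes.

73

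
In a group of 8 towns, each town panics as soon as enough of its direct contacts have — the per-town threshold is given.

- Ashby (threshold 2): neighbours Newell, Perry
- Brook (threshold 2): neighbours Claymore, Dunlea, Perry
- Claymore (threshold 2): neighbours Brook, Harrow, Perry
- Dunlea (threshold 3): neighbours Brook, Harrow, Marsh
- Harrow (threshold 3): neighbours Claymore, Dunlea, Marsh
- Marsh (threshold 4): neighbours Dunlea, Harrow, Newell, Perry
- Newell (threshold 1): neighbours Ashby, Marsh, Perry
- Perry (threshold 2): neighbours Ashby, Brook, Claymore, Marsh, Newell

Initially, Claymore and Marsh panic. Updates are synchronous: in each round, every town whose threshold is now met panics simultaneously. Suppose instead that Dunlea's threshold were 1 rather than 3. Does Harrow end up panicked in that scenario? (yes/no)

With Dunlea's threshold at 1:
Round 1 — Claymore, Marsh panic (initial).
Round 2 — checking thresholds:
  Brook: 1 of 3 neighbours < 2, holds.
  Dunlea: 1 of 3 neighbours ≥ 1, panics.
  Harrow: 2 of 3 neighbours < 3, holds.
  Newell: 1 of 3 neighbours ≥ 1, panics.
  Perry: 2 of 5 neighbours ≥ 2, panics.
Round 3 — checking thresholds:
  Ashby: 2 of 2 neighbours ≥ 2, panics.
  Brook: 3 of 3 neighbours ≥ 2, panics.
  Harrow: 3 of 3 neighbours ≥ 3, panics.
Round 4 — no new panics; cascade stops.

yes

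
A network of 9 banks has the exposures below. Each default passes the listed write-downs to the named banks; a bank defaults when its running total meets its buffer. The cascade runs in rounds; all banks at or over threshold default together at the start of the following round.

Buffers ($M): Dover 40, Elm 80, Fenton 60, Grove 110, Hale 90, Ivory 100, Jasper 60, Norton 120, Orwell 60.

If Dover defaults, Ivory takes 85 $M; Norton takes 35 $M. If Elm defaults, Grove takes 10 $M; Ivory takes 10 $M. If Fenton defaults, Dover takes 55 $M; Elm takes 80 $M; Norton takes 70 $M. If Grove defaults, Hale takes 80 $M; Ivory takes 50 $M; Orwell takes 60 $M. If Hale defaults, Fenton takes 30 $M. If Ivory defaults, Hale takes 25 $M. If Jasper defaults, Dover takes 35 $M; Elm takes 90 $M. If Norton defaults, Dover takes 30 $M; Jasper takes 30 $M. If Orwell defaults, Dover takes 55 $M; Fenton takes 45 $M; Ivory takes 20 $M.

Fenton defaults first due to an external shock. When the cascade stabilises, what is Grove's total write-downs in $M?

10

Round 1 — Fenton defaults (initial).
  Dover: +55 → 55 ≥ 40
  Elm: +80 → 80 ≥ 80
  Norton: +70 → 70 < 120
Round 2 — Dover, Elm default.
  Grove: +10 → 10 < 110
  Ivory: +85+10 → 95 < 100
  Norton: +35 → 105 < 120
No further defaults.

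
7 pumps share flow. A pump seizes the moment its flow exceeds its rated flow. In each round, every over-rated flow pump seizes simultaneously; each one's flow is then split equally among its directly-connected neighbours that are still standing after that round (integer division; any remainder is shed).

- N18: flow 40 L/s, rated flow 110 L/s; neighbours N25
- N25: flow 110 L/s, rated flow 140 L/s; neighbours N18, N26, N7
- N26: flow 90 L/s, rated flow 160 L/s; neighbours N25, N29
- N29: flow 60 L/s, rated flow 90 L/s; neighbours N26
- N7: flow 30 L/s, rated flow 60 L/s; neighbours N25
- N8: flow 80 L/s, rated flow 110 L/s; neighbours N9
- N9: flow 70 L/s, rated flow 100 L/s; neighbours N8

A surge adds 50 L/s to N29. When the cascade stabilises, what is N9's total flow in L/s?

Round 1 — N29 at 110 > 90. N29 seizes.
  N29 sheds 110 L/s to N26: 110 each.
    N26: 90+110 = 200 > 160
Round 2 — N26 seizes.
  N26 sheds 200 L/s to N25: 200 each.
    N25: 110+200 = 310 > 140
Round 3 — N25 seizes.
  N25 sheds 310 L/s to N18, N7: 155 each.
    N18: 40+155 = 195 > 110
    N7: 30+155 = 185 > 60
Round 4 — N18, N7 seize.
  N18 sheds 195 L/s: no online neighbours, lost.
  N7 sheds 185 L/s: no online neighbours, lost.
No further seizures.

70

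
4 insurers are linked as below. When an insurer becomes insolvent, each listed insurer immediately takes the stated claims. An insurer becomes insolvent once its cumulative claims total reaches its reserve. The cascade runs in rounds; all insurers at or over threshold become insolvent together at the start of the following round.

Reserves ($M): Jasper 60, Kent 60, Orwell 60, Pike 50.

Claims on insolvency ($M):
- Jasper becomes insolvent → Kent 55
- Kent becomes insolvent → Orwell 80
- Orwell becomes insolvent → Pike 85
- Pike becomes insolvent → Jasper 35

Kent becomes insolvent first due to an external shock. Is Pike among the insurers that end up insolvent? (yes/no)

yes

Round 1 — Kent becomes insolvent (initial).
  Orwell: +80 → 80 ≥ 60
Round 2 — Orwell becomes insolvent.
  Pike: +85 → 85 ≥ 50
Round 3 — Pike becomes insolvent.
  Jasper: +35 → 35 < 60
No further insolvencies.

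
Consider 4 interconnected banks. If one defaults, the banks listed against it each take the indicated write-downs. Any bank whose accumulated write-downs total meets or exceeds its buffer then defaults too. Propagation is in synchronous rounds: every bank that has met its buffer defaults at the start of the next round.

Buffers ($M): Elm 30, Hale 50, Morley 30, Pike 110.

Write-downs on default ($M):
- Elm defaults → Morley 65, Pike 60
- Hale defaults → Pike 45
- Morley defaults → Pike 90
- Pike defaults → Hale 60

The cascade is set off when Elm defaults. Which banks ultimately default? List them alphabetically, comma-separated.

Elm, Hale, Morley, Pike

Round 1 — Elm defaults (initial).
  Morley: +65 → 65 ≥ 30
  Pike: +60 → 60 < 110
Round 2 — Morley defaults.
  Pike: +90 → 150 ≥ 110
Round 3 — Pike defaults.
  Hale: +60 → 60 ≥ 50
Round 4 — Hale defaults.
No further defaults.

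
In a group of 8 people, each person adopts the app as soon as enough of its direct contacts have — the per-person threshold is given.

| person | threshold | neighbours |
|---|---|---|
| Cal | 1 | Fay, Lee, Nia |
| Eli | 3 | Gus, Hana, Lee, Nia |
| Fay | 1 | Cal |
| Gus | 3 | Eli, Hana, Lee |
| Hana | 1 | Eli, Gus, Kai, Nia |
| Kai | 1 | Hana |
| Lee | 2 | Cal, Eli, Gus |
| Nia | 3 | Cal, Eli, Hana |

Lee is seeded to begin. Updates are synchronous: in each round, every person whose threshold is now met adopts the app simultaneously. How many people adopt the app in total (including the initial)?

3

Round 1 — Lee adopts the app (initial).
Round 2 — checking thresholds:
  Cal: 1 of 3 neighbours ≥ 1, adopts the app.
  Eli: 1 of 4 neighbours < 3, below threshold.
  Gus: 1 of 3 neighbours < 3, below threshold.
Round 3 — checking thresholds:
  Eli: 1 of 4 neighbours < 3, below threshold.
  Fay: 1 of 1 neighbours ≥ 1, adopts the app.
  Gus: 1 of 3 neighbours < 3, below threshold.
  Nia: 1 of 3 neighbours < 3, below threshold.
Round 4 — no new adoptions; cascade stops.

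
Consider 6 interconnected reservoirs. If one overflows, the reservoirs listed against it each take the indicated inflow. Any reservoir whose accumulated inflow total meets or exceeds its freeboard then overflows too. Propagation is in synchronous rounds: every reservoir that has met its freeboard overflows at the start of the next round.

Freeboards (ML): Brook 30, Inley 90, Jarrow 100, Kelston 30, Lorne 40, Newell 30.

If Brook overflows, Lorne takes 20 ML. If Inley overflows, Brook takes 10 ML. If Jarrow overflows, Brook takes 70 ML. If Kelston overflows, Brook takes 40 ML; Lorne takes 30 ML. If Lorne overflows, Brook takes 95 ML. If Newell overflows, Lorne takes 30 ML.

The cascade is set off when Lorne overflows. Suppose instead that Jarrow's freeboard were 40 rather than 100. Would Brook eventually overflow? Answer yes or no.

yes

With Jarrow's freeboard at 40:
Round 1 — Lorne overflows (initial).
  Brook: +95 → 95 ≥ 30
Round 2 — Brook overflows.
No further overflows.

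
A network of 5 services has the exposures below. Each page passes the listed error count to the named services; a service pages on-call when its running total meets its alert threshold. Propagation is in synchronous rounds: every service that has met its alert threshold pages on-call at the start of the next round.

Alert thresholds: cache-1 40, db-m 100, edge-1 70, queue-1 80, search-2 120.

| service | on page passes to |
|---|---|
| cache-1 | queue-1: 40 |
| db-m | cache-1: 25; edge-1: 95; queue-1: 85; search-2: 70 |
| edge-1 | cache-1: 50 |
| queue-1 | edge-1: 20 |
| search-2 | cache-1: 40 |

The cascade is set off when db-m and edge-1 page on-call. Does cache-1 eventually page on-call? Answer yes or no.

yes

Round 1 — db-m, edge-1 page on-call (initial).
  cache-1: +25+50 → 75 ≥ 40
  queue-1: +85 → 85 ≥ 80
  search-2: +70 → 70 < 120
Round 2 — cache-1, queue-1 page on-call.
No further pages.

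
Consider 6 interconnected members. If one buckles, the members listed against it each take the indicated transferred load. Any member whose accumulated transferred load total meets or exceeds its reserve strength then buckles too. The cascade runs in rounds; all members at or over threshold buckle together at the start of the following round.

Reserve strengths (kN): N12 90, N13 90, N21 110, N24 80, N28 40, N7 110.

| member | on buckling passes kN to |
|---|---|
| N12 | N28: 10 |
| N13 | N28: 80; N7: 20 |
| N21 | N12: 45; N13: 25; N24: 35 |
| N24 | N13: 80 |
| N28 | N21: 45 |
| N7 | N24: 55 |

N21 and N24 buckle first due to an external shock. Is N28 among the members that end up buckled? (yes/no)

Round 1 — N21, N24 buckle (initial).
  N12: +45 → 45 < 90
  N13: +25+80 → 105 ≥ 90
Round 2 — N13 buckles.
  N28: +80 → 80 ≥ 40
  N7: +20 → 20 < 110
Round 3 — N28 buckles.
No further bucklings.

yes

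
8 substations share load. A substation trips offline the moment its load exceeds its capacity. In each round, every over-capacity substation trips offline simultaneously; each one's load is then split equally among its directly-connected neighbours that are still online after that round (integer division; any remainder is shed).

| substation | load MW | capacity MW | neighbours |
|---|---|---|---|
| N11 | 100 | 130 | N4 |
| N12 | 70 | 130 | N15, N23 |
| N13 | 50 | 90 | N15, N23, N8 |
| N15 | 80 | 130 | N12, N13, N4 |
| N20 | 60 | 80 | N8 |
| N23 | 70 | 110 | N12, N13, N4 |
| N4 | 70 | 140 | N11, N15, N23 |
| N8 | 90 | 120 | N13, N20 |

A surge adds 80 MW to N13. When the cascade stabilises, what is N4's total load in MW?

Round 1 — N13 at 130 > 90. N13 trips offline.
  N13 sheds 130 MW to N15, N23, N8: 43 each (1 lost).
    N15: 80+43 = 123 ≤ 130
    N23: 70+43 = 113 > 110
    N8: 90+43 = 133 > 120
Round 2 — N23, N8 trip offline.
  N23 sheds 113 MW to N12, N4: 56 each (1 lost).
    N12: 70+56 = 126 ≤ 130
    N4: 70+56 = 126 ≤ 140
  N8 sheds 133 MW to N20: 133 each.
    N20: 60+133 = 193 > 80
Round 3 — N20 trips offline.
  N20 sheds 193 MW: no online neighbours, lost.
No further trips.

126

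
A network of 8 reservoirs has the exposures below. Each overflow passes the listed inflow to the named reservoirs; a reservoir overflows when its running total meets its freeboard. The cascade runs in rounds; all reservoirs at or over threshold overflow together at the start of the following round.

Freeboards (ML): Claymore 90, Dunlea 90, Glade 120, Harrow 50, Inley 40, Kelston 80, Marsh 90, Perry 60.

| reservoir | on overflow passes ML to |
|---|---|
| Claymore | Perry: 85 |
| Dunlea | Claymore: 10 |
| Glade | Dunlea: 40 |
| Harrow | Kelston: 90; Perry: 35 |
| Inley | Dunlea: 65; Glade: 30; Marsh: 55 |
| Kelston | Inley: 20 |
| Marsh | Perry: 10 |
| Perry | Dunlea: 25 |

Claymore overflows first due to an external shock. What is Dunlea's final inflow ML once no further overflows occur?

Round 1 — Claymore overflows (initial).
  Perry: +85 → 85 ≥ 60
Round 2 — Perry overflows.
  Dunlea: +25 → 25 < 90
No further overflows.

25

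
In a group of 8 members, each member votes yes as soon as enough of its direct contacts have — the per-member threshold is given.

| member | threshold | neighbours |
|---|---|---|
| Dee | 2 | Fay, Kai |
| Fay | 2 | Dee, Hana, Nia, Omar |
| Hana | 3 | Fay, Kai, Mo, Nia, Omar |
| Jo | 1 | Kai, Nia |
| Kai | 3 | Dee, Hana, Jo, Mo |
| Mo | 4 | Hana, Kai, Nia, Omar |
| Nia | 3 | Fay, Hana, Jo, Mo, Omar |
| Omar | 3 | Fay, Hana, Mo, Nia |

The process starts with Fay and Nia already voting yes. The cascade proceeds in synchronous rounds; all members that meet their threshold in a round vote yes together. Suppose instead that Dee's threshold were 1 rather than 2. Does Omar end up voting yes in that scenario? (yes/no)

no

With Dee's threshold at 1:
Round 1 — Fay, Nia vote yes (initial).
Round 2 — checking thresholds:
  Dee: 1 of 2 neighbours ≥ 1, votes yes.
  Hana: 2 of 5 neighbours < 3, below threshold.
  Jo: 1 of 2 neighbours ≥ 1, votes yes.
  Mo: 1 of 4 neighbours < 4, below threshold.
  Omar: 2 of 4 neighbours < 3, below threshold.
Round 3 — no new yes votes; cascade stops.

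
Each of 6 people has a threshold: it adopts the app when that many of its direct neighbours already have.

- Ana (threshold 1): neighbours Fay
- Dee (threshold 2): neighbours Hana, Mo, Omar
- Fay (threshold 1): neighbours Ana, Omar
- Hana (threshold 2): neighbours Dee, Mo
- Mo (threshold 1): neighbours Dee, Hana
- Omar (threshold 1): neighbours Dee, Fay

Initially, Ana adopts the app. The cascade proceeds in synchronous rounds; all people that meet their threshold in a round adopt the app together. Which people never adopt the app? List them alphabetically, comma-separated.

Dee, Hana, Mo

Round 1 — Ana adopts the app (initial).
Round 2 — checking thresholds:
  Fay: 1 of 2 neighbours ≥ 1, adopts the app.
Round 3 — checking thresholds:
  Omar: 1 of 2 neighbours ≥ 1, adopts the app.
Round 4 — no new adoptions; cascade stops.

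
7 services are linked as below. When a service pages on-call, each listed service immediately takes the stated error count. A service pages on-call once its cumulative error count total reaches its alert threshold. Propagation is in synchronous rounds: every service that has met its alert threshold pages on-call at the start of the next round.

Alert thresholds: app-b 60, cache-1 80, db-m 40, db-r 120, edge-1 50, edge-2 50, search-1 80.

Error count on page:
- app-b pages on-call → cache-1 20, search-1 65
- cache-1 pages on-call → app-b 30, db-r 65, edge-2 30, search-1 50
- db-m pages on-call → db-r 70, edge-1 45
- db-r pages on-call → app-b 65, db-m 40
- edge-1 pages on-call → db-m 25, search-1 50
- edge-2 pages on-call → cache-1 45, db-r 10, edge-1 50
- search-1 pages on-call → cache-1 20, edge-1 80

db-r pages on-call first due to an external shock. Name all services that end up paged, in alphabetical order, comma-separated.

app-b, db-m, db-r

Round 1 — db-r pages on-call (initial).
  app-b: +65 → 65 ≥ 60
  db-m: +40 → 40 ≥ 40
Round 2 — app-b, db-m page on-call.
  cache-1: +20 → 20 < 80
  edge-1: +45 → 45 < 50
  search-1: +65 → 65 < 80
No further pages.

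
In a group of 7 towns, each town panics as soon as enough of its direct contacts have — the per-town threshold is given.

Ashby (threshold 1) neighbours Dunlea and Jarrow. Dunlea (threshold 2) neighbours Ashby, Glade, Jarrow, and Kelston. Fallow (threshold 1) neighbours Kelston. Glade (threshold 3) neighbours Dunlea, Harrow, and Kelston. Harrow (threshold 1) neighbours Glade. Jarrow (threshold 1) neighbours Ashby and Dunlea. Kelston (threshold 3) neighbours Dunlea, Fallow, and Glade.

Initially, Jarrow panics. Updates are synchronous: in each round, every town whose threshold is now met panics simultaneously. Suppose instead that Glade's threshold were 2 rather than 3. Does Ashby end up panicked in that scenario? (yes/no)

yes

With Glade's threshold at 2:
Round 1 — Jarrow panics (initial).
Round 2 — checking thresholds:
  Ashby: 1 of 2 neighbours ≥ 1, panics.
  Dunlea: 1 of 4 neighbours < 2, below threshold.
Round 3 — checking thresholds:
  Dunlea: 2 of 4 neighbours ≥ 2, panics.
Round 4 — no new panics; cascade stops.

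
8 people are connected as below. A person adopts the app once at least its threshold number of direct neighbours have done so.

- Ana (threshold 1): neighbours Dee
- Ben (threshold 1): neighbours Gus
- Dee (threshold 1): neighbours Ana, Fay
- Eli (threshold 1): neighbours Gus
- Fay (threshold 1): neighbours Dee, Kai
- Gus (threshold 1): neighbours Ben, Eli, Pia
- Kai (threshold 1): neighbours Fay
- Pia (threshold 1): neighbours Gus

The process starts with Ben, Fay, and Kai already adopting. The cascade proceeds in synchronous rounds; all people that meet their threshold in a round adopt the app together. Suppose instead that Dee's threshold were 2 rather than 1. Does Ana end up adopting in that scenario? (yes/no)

With Dee's threshold at 2:
Round 1 — Ben, Fay, Kai adopt the app (initial).
Round 2 — checking thresholds:
  Dee: 1 of 2 neighbours < 2, below threshold.
  Gus: 1 of 3 neighbours ≥ 1, adopts the app.
Round 3 — checking thresholds:
  Dee: 1 of 2 neighbours < 2, below threshold.
  Eli: 1 of 1 neighbours ≥ 1, adopts the app.
  Pia: 1 of 1 neighbours ≥ 1, adopts the app.
Round 4 — no new adoptions; cascade stops.

no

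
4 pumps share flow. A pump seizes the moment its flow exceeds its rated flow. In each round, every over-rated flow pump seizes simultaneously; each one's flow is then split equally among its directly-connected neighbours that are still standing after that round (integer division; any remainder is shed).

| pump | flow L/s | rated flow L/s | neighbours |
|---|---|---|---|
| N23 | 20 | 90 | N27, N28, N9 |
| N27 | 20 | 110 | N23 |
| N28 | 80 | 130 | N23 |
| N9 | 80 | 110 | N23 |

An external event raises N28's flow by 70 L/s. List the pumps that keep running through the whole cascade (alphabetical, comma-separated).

Round 1 — N28 at 150 > 130. N28 seizes.
  N28 sheds 150 L/s to N23: 150 each.
    N23: 20+150 = 170 > 90
Round 2 — N23 seizes.
  N23 sheds 170 L/s to N27, N9: 85 each.
    N27: 20+85 = 105 ≤ 110
    N9: 80+85 = 165 > 110
Round 3 — N9 seizes.
  N9 sheds 165 L/s: no online neighbours, lost.
No further seizures.

N27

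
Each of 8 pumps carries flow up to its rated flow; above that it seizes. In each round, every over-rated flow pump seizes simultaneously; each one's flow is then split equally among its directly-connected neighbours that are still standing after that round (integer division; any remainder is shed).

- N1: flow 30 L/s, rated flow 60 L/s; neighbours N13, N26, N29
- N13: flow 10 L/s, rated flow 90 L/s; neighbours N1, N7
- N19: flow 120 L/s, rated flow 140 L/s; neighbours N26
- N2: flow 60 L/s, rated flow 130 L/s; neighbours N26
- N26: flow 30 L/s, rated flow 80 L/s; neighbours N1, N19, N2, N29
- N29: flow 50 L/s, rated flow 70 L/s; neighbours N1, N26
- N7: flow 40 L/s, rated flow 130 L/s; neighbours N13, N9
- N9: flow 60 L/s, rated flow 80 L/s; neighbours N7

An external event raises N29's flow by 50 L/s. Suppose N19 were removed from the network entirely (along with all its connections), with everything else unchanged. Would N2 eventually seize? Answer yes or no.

With N19 removed:
Round 1 — N29 at 100 > 70. N29 seizes.
  N29 sheds 100 L/s to N1, N26: 50 each.
    N1: 30+50 = 80 > 60
    N26: 30+50 = 80 ≤ 80
Round 2 — N1 seizes.
  N1 sheds 80 L/s to N13, N26: 40 each.
    N13: 10+40 = 50 ≤ 90
    N26: 80+40 = 120 > 80
Round 3 — N26 seizes.
  N26 sheds 120 L/s to N2: 120 each.
    N2: 60+120 = 180 > 130
Round 4 — N2 seizes.
  N2 sheds 180 L/s: no online neighbours, lost.
No further seizures.

yes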